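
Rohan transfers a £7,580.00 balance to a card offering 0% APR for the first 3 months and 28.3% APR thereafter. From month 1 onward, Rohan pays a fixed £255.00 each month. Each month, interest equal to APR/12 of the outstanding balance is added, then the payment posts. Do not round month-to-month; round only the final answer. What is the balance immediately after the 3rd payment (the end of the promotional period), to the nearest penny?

Promo months 1–3 at r₀ = 0%/12 = 0; months 4+ at r₁ = 28.3%/12 = 0.0235833.
After month 3 (no interest yet): B = £7,580.00 − 3·£255.00 = £6,815.00.

£6,815.00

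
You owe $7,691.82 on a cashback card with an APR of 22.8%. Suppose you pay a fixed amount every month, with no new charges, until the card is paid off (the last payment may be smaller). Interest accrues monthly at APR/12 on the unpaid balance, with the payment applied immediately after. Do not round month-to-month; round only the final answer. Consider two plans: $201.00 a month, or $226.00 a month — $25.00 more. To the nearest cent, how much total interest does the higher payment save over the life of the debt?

Monthly rate r = 22.8%/12 = 1.9% = 0.019.
At $201.00/mo: n = ⌈−ln(1 − rB₀/P)/ln(1+r)⌉ = 69 payments (last $199.97); total interest = total paid − $7,691.82 = $6,176.15.
At $226.00/mo: 56 payments (last $61.91); total interest $4,800.09.
Interest saved = $6,176.15 − $4,800.09 = $1,376.06.

$1,376.06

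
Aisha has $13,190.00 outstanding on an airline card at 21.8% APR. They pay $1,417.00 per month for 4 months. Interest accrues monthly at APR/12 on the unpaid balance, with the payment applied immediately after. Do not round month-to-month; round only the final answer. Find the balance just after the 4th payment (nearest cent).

Monthly rate r = 21.8%/12 = 1.81667% = 0.0181667.
Each month: B ← B·(1+r) − $1,417.00.
Month 1: interest $239.62; balance after payment $12,012.62.
Month 2: interest $218.23; balance after payment $10,813.85.
Month 3: interest $196.45; balance after payment $9,593.30.
Month 4: interest $174.28; balance after payment $8,350.58.

$8,350.58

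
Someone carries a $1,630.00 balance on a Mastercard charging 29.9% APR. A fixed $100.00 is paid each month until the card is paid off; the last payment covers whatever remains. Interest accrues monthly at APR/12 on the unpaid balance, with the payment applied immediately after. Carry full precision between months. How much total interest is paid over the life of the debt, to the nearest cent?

$487.56

Monthly rate r = 29.9%/12 = 2.49167% = 0.0249167.
Payoff takes n = ⌈−ln(1 − rB₀/P)/ln(1+r)⌉ = ⌈21.174⌉ = 22 payments; the last is $17.56.
Total paid = 21·$100.00 + $17.56 = $2,117.56.
Total interest = total paid − principal = $2,117.56 − $1,630.00 = $487.56.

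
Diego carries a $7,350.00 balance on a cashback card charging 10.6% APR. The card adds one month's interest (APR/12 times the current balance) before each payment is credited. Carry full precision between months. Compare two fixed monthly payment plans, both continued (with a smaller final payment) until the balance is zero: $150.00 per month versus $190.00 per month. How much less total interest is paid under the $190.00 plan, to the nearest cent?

Monthly rate r = 10.6%/12 = 0.883333% = 0.00883333.
At $150.00/mo: n = ⌈−ln(1 − rB₀/P)/ln(1+r)⌉ = 65 payments (last $72.67); total interest = total paid − $7,350.00 = $2,322.67.
At $190.00/mo: 48 payments (last $103.19); total interest $1,683.19.
Interest saved = $2,322.67 − $1,683.19 = $639.48.

$639.48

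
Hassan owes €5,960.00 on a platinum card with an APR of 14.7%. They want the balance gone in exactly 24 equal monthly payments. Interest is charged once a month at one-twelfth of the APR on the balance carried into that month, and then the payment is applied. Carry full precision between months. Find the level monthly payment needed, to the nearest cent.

€288.13

Monthly rate r = 14.7%/12 = 1.225% = 0.01225.
Level-payment amortization: P = B₀·r / (1 − (1+r)^(−n)) = 5960.00·0.01225 / (1 − 1.01225^(−24)).
Denominator 1 − (1+r)^(−24) = 0.253391123.
P = 73.01 / 0.253391123 ≈ 288.13.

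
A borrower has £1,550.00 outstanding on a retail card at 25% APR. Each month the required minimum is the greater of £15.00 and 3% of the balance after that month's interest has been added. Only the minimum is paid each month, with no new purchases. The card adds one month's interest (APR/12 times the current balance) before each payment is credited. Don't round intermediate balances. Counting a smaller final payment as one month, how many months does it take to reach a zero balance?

173 months

Monthly rate r = 25%/12 = 2.08333% = 0.0208333.
While 3% of the post-interest balance exceeds £15.00, each month B ← (B·(1+r))·(1 − 0.03), i.e. B shrinks by the factor (1+r)·0.97 = 0.99021.
This holds for months 1–118. Entering month 119 the balance is £485.36; 3% of the post-interest balance is now below £15.00, so the flat £15.00 minimum applies from here.
From month 119 a fixed £15.00 at rate r clears £485.36 in 55 more payments. Total: 118 + 55 = 173 months.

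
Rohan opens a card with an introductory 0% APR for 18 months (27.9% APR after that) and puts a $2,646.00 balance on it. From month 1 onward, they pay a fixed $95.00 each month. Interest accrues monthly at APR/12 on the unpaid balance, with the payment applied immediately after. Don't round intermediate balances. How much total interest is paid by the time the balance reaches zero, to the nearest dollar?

Promo months 1–18 at r₀ = 0%/12 = 0; months 19+ at r₁ = 27.9%/12 = 0.02325.
After month 18 (no interest yet): B = $2,646.00 − 18·$95.00 = $936.00.
Then at r₁ with $95.00/mo: n₂ = −ln(1 − r₁·B/P)/ln(1+r₁) ≈ 11.32 → 12 more payments.
Total paid = 29·$95.00 + $30.58 = $2,785.58; interest = $2,785.58 − $2,646.00 = $139.58.

$140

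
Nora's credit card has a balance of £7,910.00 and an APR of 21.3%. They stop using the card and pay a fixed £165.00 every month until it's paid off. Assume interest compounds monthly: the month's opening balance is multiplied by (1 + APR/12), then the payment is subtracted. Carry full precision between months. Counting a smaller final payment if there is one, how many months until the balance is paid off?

Monthly rate r = 21.3%/12 = 1.775% = 0.01775.
Recurrence: B ← B·(1+r) − £165.00.
Month 1: interest £140.40; balance after payment £7,885.40.
Month 2: interest £139.97; balance after payment £7,860.37.
Closed form: n = −ln(1 − rB₀/P)/ln(1+r) = −ln(0.14908)/ln(1.01775) ≈ 108.177, so the balance reaches zero during payment 109.

109 months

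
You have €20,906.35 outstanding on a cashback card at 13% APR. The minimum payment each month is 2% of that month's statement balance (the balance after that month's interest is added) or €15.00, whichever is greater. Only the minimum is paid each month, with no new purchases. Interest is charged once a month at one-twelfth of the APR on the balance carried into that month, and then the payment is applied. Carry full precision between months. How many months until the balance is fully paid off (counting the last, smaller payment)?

Monthly rate r = 13%/12 = 1.08333% = 0.0108333.
While 2% of the post-interest balance exceeds €15.00, each month B ← (B·(1+r))·(1 − 0.02), i.e. B shrinks by the factor (1+r)·0.98 = 0.99062.
This holds for months 1–355. Entering month 356 the balance is €735.83; 2% of the post-interest balance is now below €15.00, so the flat €15.00 minimum applies from here.
From month 356 a fixed €15.00 at rate r clears €735.83 in 71 more payments. Total: 355 + 71 = 426 months.

426 months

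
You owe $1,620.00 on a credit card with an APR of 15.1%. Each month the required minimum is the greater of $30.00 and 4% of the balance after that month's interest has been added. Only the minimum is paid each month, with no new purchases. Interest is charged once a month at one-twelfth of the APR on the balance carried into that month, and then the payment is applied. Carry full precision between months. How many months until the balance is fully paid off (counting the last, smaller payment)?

58 months

Monthly rate r = 15.1%/12 = 1.25833% = 0.0125833.
While 4% of the post-interest balance exceeds $30.00, each month B ← (B·(1+r))·(1 − 0.04), i.e. B shrinks by the factor (1+r)·0.96 = 0.97208.
This holds for months 1–28. Entering month 29 the balance is $733.11; 4% of the post-interest balance is now below $30.00, so the flat $30.00 minimum applies from here.
From month 29 a fixed $30.00 at rate r clears $733.11 in 30 more payments. Total: 28 + 30 = 58 months.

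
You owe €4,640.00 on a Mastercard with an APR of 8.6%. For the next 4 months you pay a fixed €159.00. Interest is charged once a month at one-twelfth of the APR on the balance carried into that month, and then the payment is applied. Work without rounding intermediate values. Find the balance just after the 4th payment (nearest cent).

€4,131.58

Monthly rate r = 8.6%/12 = 0.716667% = 0.00716667.
Each month: B ← B·(1+r) − €159.00.
Month 1: interest €33.25; balance after payment €4,514.25.
Month 2: interest €32.35; balance after payment €4,387.61.
Month 3: interest €31.44; balance after payment €4,260.05.
Month 4: interest €30.53; balance after payment €4,131.58.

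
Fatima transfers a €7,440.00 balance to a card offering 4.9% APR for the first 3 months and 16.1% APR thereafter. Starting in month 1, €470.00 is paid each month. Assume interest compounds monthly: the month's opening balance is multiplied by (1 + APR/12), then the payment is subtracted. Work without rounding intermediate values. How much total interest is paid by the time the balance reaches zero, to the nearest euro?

€737

Promo months 1–3 at r₀ = 4.9%/12 = 0.00408333; months 4+ at r₁ = 16.1%/12 = 0.0134167.
After month 3: iterate B ← B·(1+r₀) − €470.00 for 3 months → €6,115.75.
Then at r₁ with €470.00/mo: n₂ = −ln(1 − r₁·B/P)/ln(1+r₁) ≈ 14.40 → 15 more payments.
Total paid = 17·€470.00 + €186.93 = €8,176.93; interest = €8,176.93 − €7,440.00 = €736.93.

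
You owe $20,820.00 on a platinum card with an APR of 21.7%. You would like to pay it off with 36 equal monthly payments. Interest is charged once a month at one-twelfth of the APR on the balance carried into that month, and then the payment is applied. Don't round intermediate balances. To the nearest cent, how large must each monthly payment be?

$791.90

Monthly rate r = 21.7%/12 = 1.80833% = 0.0180833.
Level-payment amortization: P = B₀·r / (1 − (1+r)^(−n)) = 20820.00·0.0180833 / (1 − 1.01808^(−36)).
Denominator 1 − (1+r)^(−36) = 0.475433928.
P = 376.495 / 0.475433928 ≈ 791.90.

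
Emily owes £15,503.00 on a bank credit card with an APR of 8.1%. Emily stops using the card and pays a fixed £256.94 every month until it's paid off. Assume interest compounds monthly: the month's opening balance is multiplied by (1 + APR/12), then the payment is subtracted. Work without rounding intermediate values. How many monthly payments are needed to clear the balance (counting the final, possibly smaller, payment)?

Monthly rate r = 8.1%/12 = 0.675% = 0.00675.
Recurrence: B ← B·(1+r) − £256.94.
Month 1: interest £104.65; balance after payment £15,350.71.
Month 2: interest £103.62; balance after payment £15,197.38.
Closed form: n = −ln(1 − rB₀/P)/ln(1+r) = −ln(0.59272)/ln(1.00675) ≈ 77.746, so the balance reaches zero during payment 78.

78 months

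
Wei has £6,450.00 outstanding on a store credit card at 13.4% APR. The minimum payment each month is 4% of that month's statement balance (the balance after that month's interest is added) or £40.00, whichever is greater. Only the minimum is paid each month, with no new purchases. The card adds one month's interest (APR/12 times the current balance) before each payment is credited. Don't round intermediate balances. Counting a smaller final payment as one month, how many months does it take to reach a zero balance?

Monthly rate r = 13.4%/12 = 1.11667% = 0.0111667.
While 4% of the post-interest balance exceeds £40.00, each month B ← (B·(1+r))·(1 − 0.04), i.e. B shrinks by the factor (1+r)·0.96 = 0.97072.
This holds for months 1–64. Entering month 65 the balance is £962.88; 4% of the post-interest balance is now below £40.00, so the flat £40.00 minimum applies from here.
From month 65 a fixed £40.00 at rate r clears £962.88 in 29 more payments. Total: 64 + 29 = 93 months.

93 months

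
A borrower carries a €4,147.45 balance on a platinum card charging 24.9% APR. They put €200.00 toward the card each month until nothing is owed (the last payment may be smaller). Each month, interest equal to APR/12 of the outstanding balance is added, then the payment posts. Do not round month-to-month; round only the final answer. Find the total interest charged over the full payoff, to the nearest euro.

€1,332

Monthly rate r = 24.9%/12 = 2.075% = 0.02075.
Payoff takes n = ⌈−ln(1 − rB₀/P)/ln(1+r)⌉ = ⌈27.396⌉ = 28 payments; the last is €79.62.
Total paid = 27·€200.00 + €79.62 = €5,479.62.
Total interest = total paid − principal = €5,479.62 − €4,147.45 = €1,332.17.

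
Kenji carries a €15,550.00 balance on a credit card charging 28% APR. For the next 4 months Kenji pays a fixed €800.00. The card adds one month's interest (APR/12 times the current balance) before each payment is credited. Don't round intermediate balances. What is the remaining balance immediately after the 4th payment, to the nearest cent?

€13,739.17

Monthly rate r = 28%/12 = 2.33333% = 0.0233333.
Each month: B ← B·(1+r) − €800.00.
Month 1: interest €362.83; balance after payment €15,112.83.
Month 2: interest €352.63; balance after payment €14,665.47.
Month 3: interest €342.19; balance after payment €14,207.66.
Month 4: interest €331.51; balance after payment €13,739.17.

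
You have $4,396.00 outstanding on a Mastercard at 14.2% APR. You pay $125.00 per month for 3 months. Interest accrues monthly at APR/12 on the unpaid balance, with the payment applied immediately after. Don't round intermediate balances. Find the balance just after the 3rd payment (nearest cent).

$4,174.46

Monthly rate r = 14.2%/12 = 1.18333% = 0.0118333.
Each month: B ← B·(1+r) − $125.00.
Month 1: interest $52.02; balance after payment $4,323.02.
Month 2: interest $51.16; balance after payment $4,249.18.
Month 3: interest $50.28; balance after payment $4,174.46.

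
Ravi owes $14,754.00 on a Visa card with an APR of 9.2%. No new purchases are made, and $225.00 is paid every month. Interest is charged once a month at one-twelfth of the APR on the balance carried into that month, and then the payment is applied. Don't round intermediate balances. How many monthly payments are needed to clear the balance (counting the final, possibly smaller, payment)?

92 payments

Monthly rate r = 9.2%/12 = 0.766667% = 0.00766667.
Recurrence: B ← B·(1+r) − $225.00.
Month 1: interest $113.11; balance after payment $14,642.11.
Month 2: interest $112.26; balance after payment $14,529.37.
Closed form: n = −ln(1 − rB₀/P)/ln(1+r) = −ln(0.49727)/ln(1.00767) ≈ 91.473, so the balance reaches zero during payment 92.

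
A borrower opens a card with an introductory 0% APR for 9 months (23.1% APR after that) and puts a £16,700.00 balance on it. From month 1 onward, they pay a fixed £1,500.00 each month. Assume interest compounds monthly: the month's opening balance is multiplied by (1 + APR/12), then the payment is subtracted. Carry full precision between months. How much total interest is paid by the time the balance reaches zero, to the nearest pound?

Promo months 1–9 at r₀ = 0%/12 = 0; months 10+ at r₁ = 23.1%/12 = 0.01925.
After month 9 (no interest yet): B = £16,700.00 − 9·£1,500.00 = £3,200.00.
Then at r₁ with £1,500.00/mo: n₂ = −ln(1 − r₁·B/P)/ln(1+r₁) ≈ 2.20 → 3 more payments.
Total paid = 11·£1,500.00 + £301.20 = £16,801.20; interest = £16,801.20 − £16,700.00 = £101.20.

£101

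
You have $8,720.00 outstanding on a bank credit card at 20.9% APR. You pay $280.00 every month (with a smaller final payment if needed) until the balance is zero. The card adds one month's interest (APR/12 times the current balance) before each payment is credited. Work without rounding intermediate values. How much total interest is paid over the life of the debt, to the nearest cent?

Monthly rate r = 20.9%/12 = 1.74167% = 0.0174167.
Payoff takes n = ⌈−ln(1 − rB₀/P)/ln(1+r)⌉ = ⌈45.276⌉ = 46 payments; the last is $77.79.
Total paid = 45·$280.00 + $77.79 = $12,677.79.
Total interest = total paid − principal = $12,677.79 − $8,720.00 = $3,957.79.

$3,957.79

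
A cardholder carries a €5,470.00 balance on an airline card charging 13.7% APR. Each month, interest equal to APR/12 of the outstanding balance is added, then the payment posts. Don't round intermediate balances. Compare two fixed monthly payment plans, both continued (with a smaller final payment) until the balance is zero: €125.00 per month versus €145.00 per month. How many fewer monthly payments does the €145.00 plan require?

Monthly rate r = 13.7%/12 = 1.14167% = 0.0114167.
At €125.00/mo: n = ⌈−ln(1 − rB₀/P)/ln(1+r)⌉ = 61 payments (last €123.50); total interest = total paid − €5,470.00 = €2,153.50.
At €145.00/mo: 50 payments (last €90.53); total interest €1,725.53.
Payments saved = 61 − 50 = 11.

11 fewer payments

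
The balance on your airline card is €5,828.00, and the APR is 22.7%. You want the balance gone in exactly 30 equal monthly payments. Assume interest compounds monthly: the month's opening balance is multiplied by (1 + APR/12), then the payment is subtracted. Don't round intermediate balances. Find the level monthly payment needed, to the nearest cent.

Monthly rate r = 22.7%/12 = 1.89167% = 0.0189167.
Level-payment amortization: P = B₀·r / (1 − (1+r)^(−n)) = 5828.00·0.0189167 / (1 − 1.01892^(−30)).
Denominator 1 − (1+r)^(−30) = 0.430045725.
P = 110.246 / 0.430045725 ≈ 256.36.

€256.36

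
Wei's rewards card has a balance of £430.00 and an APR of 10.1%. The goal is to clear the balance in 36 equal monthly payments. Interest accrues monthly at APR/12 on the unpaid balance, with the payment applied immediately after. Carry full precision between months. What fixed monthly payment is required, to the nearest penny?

£13.90

Monthly rate r = 10.1%/12 = 0.841667% = 0.00841667.
Level-payment amortization: P = B₀·r / (1 − (1+r)^(−n)) = 430.00·0.00841667 / (1 − 1.00842^(−36)).
Denominator 1 − (1+r)^(−36) = 0.260463755.
P = 3.61917 / 0.260463755 ≈ 13.90.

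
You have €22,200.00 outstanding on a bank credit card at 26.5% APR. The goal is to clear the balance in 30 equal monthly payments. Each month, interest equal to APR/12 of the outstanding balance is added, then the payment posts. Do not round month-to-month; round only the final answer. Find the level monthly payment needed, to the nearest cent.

Monthly rate r = 26.5%/12 = 2.20833% = 0.0220833.
Level-payment amortization: P = B₀·r / (1 − (1+r)^(−n)) = 22200.00·0.0220833 / (1 − 1.02208^(−30)).
Denominator 1 − (1+r)^(−30) = 0.480708989.
P = 490.25 / 0.480708989 ≈ 1019.85.

€1,019.85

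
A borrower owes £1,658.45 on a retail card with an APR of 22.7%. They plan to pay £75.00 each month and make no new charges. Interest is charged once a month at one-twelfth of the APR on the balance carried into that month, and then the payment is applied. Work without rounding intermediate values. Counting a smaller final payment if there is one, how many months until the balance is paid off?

29 months

Monthly rate r = 22.7%/12 = 1.89167% = 0.0189167.
Recurrence: B ← B·(1+r) − £75.00.
Month 1: interest £31.37; balance after payment £1,614.82.
Month 2: interest £30.55; balance after payment £1,570.37.
Closed form: n = −ln(1 − rB₀/P)/ln(1+r) = −ln(0.5817)/ln(1.01892) ≈ 28.911, so the balance reaches zero during payment 29.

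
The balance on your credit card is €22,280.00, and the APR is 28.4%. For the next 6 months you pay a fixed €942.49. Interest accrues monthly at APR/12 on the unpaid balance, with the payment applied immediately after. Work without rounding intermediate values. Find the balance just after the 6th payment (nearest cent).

€19,636.69

Monthly rate r = 28.4%/12 = 2.36667% = 0.0236667.
Each month: B ← B·(1+r) − €942.49.
Month 1: interest €527.29; balance after payment €21,864.80.
Month 2: interest €517.47; balance after payment €21,439.78.
Month 3: interest €507.41; balance after payment €21,004.70.
Month 4: interest €497.11; balance after payment €20,559.32.
Month 5: interest €486.57; balance after payment €20,103.40.
Month 6: interest €475.78; balance after payment €19,636.69.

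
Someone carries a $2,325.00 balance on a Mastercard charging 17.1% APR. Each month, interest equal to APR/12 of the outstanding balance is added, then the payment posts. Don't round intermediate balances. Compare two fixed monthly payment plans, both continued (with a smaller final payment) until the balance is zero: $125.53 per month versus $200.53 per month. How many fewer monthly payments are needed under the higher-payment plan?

Monthly rate r = 17.1%/12 = 1.425% = 0.01425.
At $125.53/mo: n = ⌈−ln(1 − rB₀/P)/ln(1+r)⌉ = 22 payments (last $82.65); total interest = total paid − $2,325.00 = $393.78.
At $200.53/mo: 13 payments (last $153.21); total interest $234.57.
Payments saved = 22 − 13 = 9.

9 fewer payments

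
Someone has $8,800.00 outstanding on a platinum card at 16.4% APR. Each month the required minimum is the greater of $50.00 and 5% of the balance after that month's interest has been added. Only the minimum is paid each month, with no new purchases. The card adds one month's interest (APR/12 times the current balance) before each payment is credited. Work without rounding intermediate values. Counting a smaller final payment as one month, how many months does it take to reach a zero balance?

82 months

Monthly rate r = 16.4%/12 = 1.36667% = 0.0136667.
While 5% of the post-interest balance exceeds $50.00, each month B ← (B·(1+r))·(1 − 0.05), i.e. B shrinks by the factor (1+r)·0.95 = 0.96298.
This holds for months 1–59. Entering month 60 the balance is $950.58; 5% of the post-interest balance is now below $50.00, so the flat $50.00 minimum applies from here.
From month 60 a fixed $50.00 at rate r clears $950.58 in 23 more payments. Total: 59 + 23 = 82 months.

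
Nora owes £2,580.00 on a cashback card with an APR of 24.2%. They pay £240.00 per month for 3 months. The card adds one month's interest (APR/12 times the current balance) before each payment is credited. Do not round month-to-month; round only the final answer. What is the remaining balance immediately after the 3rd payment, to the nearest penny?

£2,004.64

Monthly rate r = 24.2%/12 = 2.01667% = 0.0201667.
Each month: B ← B·(1+r) − £240.00.
Month 1: interest £52.03; balance after payment £2,392.03.
Month 2: interest £48.24; balance after payment £2,200.27.
Month 3: interest £44.37; balance after payment £2,004.64.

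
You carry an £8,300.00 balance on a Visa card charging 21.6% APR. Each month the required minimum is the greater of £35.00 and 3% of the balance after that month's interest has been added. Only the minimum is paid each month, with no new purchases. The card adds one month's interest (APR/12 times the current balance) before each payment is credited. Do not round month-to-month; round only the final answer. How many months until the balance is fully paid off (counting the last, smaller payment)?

Monthly rate r = 21.6%/12 = 1.8% = 0.018.
While 3% of the post-interest balance exceeds £35.00, each month B ← (B·(1+r))·(1 − 0.03), i.e. B shrinks by the factor (1+r)·0.97 = 0.98746.
This holds for months 1–157. Entering month 158 the balance is £1,144.57; 3% of the post-interest balance is now below £35.00, so the flat £35.00 minimum applies from here.
From month 158 a fixed £35.00 at rate r clears £1,144.57 in 50 more payments. Total: 157 + 50 = 207 months.

207 months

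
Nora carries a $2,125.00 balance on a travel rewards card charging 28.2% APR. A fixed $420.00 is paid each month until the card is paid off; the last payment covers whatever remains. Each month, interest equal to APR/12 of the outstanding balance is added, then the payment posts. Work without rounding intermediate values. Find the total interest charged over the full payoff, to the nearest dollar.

$165

Monthly rate r = 28.2%/12 = 2.35% = 0.0235.
Payoff takes n = ⌈−ln(1 − rB₀/P)/ln(1+r)⌉ = ⌈5.450⌉ = 6 payments; the last is $190.02.
Total paid = 5·$420.00 + $190.02 = $2,290.02.
Total interest = total paid − principal = $2,290.02 − $2,125.00 = $165.02.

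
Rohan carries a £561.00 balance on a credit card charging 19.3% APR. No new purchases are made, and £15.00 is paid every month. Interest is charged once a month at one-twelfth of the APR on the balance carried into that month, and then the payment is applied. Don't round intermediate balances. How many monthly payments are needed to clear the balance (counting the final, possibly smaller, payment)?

58 payments

Monthly rate r = 19.3%/12 = 1.60833% = 0.0160833.
Recurrence: B ← B·(1+r) − £15.00.
Month 1: interest £9.02; balance after payment £555.02.
Month 2: interest £8.93; balance after payment £548.95.
Closed form: n = −ln(1 − rB₀/P)/ln(1+r) = −ln(0.39848)/ln(1.01608) ≈ 57.666, so the balance reaches zero during payment 58.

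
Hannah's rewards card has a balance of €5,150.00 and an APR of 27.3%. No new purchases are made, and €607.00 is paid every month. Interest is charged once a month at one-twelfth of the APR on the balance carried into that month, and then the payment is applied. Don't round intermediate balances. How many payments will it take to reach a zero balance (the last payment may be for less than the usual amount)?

Monthly rate r = 27.3%/12 = 2.275% = 0.02275.
Recurrence: B ← B·(1+r) − €607.00.
Month 1: interest €117.16; balance after payment €4,660.16.
Month 2: interest €106.02; balance after payment €4,159.18.
Closed form: n = −ln(1 − rB₀/P)/ln(1+r) = −ln(0.80698)/ln(1.02275) ≈ 9.533, so the balance reaches zero during payment 10.

10 months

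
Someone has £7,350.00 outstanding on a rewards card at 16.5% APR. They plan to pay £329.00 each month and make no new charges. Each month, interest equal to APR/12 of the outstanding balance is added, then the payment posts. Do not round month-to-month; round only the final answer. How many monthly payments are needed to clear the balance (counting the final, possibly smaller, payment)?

Monthly rate r = 16.5%/12 = 1.375% = 0.01375.
Recurrence: B ← B·(1+r) − £329.00.
Month 1: interest £101.06; balance after payment £7,122.06.
Month 2: interest £97.93; balance after payment £6,890.99.
Closed form: n = −ln(1 − rB₀/P)/ln(1+r) = −ln(0.69282)/ln(1.01375) ≈ 26.873, so the balance reaches zero during payment 27.

27 months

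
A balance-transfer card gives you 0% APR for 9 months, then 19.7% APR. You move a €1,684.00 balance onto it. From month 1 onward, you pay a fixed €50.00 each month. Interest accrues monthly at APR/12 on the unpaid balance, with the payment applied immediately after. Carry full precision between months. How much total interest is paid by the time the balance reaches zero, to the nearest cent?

€361.12

Promo months 1–9 at r₀ = 0%/12 = 0; months 10+ at r₁ = 19.7%/12 = 0.0164167.
After month 9 (no interest yet): B = €1,684.00 − 9·€50.00 = €1,234.00.
Then at r₁ with €50.00/mo: n₂ = −ln(1 − r₁·B/P)/ln(1+r₁) ≈ 31.90 → 32 more payments.
Total paid = 40·€50.00 + €45.12 = €2,045.12; interest = €2,045.12 − €1,684.00 = €361.12.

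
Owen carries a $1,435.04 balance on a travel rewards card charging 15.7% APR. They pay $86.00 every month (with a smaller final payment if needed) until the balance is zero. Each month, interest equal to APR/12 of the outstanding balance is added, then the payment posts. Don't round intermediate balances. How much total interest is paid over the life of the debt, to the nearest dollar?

$195

Monthly rate r = 15.7%/12 = 1.30833% = 0.0130833.
Payoff takes n = ⌈−ln(1 − rB₀/P)/ln(1+r)⌉ = ⌈18.949⌉ = 19 payments; the last is $81.61.
Total paid = 18·$86.00 + $81.61 = $1,629.61.
Total interest = total paid − principal = $1,629.61 − $1,435.04 = $194.57.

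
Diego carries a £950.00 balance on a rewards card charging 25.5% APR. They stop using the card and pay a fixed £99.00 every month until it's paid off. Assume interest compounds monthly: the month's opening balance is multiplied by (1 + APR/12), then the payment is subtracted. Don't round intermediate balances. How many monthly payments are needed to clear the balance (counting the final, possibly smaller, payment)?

Monthly rate r = 25.5%/12 = 2.125% = 0.02125.
Recurrence: B ← B·(1+r) − £99.00.
Month 1: interest £20.19; balance after payment £871.19.
Month 2: interest £18.51; balance after payment £790.70.
Closed form: n = −ln(1 − rB₀/P)/ln(1+r) = −ln(0.79609)/ln(1.02125) ≈ 10.845, so the balance reaches zero during payment 11.

11 payments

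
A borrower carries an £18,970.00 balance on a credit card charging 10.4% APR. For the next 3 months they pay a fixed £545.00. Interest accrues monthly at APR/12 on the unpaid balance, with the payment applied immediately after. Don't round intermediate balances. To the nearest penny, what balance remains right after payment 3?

£17,818.30

Monthly rate r = 10.4%/12 = 0.866667% = 0.00866667.
Each month: B ← B·(1+r) − £545.00.
Month 1: interest £164.41; balance after payment £18,589.41.
Month 2: interest £161.11; balance after payment £18,205.51.
Month 3: interest £157.78; balance after payment £17,818.30.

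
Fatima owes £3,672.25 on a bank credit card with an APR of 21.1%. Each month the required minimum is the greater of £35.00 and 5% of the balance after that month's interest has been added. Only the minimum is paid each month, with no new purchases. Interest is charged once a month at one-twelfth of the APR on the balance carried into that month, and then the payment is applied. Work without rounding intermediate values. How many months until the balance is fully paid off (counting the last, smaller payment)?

Monthly rate r = 21.1%/12 = 1.75833% = 0.0175833.
While 5% of the post-interest balance exceeds £35.00, each month B ← (B·(1+r))·(1 − 0.05), i.e. B shrinks by the factor (1+r)·0.95 = 0.9667.
This holds for months 1–50. Entering month 51 the balance is £675.48; 5% of the post-interest balance is now below £35.00, so the flat £35.00 minimum applies from here.
From month 51 a fixed £35.00 at rate r clears £675.48 in 24 more payments. Total: 50 + 24 = 74 months.

74 months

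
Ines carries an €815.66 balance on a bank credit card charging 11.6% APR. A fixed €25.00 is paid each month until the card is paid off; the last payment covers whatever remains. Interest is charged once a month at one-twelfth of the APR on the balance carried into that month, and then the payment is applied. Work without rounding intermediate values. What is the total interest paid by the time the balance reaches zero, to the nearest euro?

€169

Monthly rate r = 11.6%/12 = 0.966667% = 0.00966667.
Payoff takes n = ⌈−ln(1 − rB₀/P)/ln(1+r)⌉ = ⌈39.386⌉ = 40 payments; the last is €9.68.
Total paid = 39·€25.00 + €9.68 = €984.68.
Total interest = total paid − principal = €984.68 − €815.66 = €169.02.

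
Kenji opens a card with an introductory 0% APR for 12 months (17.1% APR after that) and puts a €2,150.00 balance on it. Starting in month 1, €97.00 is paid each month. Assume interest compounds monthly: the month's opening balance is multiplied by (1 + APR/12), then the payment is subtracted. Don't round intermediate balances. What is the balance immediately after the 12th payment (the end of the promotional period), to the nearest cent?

Promo months 1–12 at r₀ = 0%/12 = 0; months 13+ at r₁ = 17.1%/12 = 0.01425.
After month 12 (no interest yet): B = €2,150.00 − 12·€97.00 = €986.00.

€986.00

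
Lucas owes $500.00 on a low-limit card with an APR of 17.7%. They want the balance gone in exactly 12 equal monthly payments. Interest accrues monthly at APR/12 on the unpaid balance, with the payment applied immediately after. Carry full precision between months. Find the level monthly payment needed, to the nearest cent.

Monthly rate r = 17.7%/12 = 1.475% = 0.01475.
Level-payment amortization: P = B₀·r / (1 − (1+r)^(−n)) = 500.00·0.01475 / (1 − 1.01475^(−12)).
Denominator 1 − (1+r)^(−12) = 0.161136535.
P = 7.375 / 0.161136535 ≈ 45.77.

$45.77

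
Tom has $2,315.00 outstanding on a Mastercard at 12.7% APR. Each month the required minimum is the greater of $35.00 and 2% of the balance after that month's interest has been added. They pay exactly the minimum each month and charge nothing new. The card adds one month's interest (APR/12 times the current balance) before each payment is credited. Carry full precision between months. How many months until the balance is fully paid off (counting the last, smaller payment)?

101 months

Monthly rate r = 12.7%/12 = 1.05833% = 0.0105833.
While 2% of the post-interest balance exceeds $35.00, each month B ← (B·(1+r))·(1 − 0.02), i.e. B shrinks by the factor (1+r)·0.98 = 0.99037.
This holds for months 1–31. Entering month 32 the balance is $1,715.12; 2% of the post-interest balance is now below $35.00, so the flat $35.00 minimum applies from here.
From month 32 a fixed $35.00 at rate r clears $1,715.12 in 70 more payments. Total: 31 + 70 = 101 months.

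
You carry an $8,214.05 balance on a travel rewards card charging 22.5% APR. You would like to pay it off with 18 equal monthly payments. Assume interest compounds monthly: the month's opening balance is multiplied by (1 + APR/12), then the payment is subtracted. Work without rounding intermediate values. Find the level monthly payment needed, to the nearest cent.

Monthly rate r = 22.5%/12 = 1.875% = 0.01875.
Level-payment amortization: P = B₀·r / (1 − (1+r)^(−n)) = 8214.05·0.01875 / (1 − 1.01875^(−18)).
Denominator 1 − (1+r)^(−18) = 0.284214645.
P = 154.013 / 0.284214645 ≈ 541.89.

$541.89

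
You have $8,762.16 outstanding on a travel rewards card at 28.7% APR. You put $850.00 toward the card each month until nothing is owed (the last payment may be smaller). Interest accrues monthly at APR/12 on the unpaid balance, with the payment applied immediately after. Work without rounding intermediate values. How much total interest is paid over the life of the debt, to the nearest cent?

Monthly rate r = 28.7%/12 = 2.39167% = 0.0239167.
Payoff takes n = ⌈−ln(1 − rB₀/P)/ln(1+r)⌉ = ⌈11.977⌉ = 12 payments; the last is $830.87.
Total paid = 11·$850.00 + $830.87 = $10,180.87.
Total interest = total paid − principal = $10,180.87 − $8,762.16 = $1,418.71.

$1,418.71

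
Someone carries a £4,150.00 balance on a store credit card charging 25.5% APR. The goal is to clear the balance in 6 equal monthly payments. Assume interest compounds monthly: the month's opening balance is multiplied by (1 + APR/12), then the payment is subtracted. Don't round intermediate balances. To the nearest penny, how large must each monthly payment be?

£744.01

Monthly rate r = 25.5%/12 = 2.125% = 0.02125.
Level-payment amortization: P = B₀·r / (1 − (1+r)^(−n)) = 4150.00·0.02125 / (1 − 1.02125^(−6)).
Denominator 1 − (1+r)^(−6) = 0.118529905.
P = 88.1875 / 0.118529905 ≈ 744.01.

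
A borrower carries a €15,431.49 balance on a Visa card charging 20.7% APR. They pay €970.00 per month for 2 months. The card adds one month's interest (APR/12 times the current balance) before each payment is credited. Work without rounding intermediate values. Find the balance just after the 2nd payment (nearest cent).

Monthly rate r = 20.7%/12 = 1.725% = 0.01725.
Each month: B ← B·(1+r) − €970.00.
Month 1: interest €266.19; balance after payment €14,727.68.
Month 2: interest €254.05; balance after payment €14,011.74.

€14,011.74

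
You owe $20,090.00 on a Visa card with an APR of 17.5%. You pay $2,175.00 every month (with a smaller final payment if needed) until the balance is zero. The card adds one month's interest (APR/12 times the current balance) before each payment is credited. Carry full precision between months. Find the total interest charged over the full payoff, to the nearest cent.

$1,645.44

Monthly rate r = 17.5%/12 = 1.45833% = 0.0145833.
Payoff takes n = ⌈−ln(1 − rB₀/P)/ln(1+r)⌉ = ⌈9.993⌉ = 10 payments; the last is $2,160.44.
Total paid = 9·$2,175.00 + $2,160.44 = $21,735.44.
Total interest = total paid − principal = $21,735.44 − $20,090.00 = $1,645.44.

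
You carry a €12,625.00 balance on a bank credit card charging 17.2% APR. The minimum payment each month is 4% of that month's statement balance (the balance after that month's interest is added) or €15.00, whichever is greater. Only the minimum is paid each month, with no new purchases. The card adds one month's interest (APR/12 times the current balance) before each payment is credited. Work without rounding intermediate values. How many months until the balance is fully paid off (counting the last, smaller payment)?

Monthly rate r = 17.2%/12 = 1.43333% = 0.0143333.
While 4% of the post-interest balance exceeds €15.00, each month B ← (B·(1+r))·(1 − 0.04), i.e. B shrinks by the factor (1+r)·0.96 = 0.97376.
This holds for months 1–133. Entering month 134 the balance is €367.57; 4% of the post-interest balance is now below €15.00, so the flat €15.00 minimum applies from here.
From month 134 a fixed €15.00 at rate r clears €367.57 in 31 more payments. Total: 133 + 31 = 164 months.

164 months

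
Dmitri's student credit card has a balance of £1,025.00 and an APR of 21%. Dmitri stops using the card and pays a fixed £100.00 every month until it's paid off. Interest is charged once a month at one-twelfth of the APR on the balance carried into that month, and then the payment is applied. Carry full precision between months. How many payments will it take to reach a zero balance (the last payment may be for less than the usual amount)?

Monthly rate r = 21%/12 = 1.75% = 0.0175.
Recurrence: B ← B·(1+r) − £100.00.
Month 1: interest £17.94; balance after payment £942.94.
Month 2: interest £16.50; balance after payment £859.44.
Closed form: n = −ln(1 − rB₀/P)/ln(1+r) = −ln(0.82062)/ln(1.0175) ≈ 11.395, so the balance reaches zero during payment 12.

12 payments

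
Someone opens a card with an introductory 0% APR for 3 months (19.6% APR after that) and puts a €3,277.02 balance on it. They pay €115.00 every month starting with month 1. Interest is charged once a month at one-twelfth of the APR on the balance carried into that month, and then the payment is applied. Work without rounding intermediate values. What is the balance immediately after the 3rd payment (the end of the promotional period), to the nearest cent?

€2,932.02

Promo months 1–3 at r₀ = 0%/12 = 0; months 4+ at r₁ = 19.6%/12 = 0.0163333.
After month 3 (no interest yet): B = €3,277.02 − 3·€115.00 = €2,932.02.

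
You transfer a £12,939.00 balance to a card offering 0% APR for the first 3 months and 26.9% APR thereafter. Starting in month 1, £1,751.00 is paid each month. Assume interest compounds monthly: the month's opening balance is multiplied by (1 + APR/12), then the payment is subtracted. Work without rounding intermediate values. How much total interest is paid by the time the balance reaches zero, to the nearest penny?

£499.56

Promo months 1–3 at r₀ = 0%/12 = 0; months 4+ at r₁ = 26.9%/12 = 0.0224167.
After month 3 (no interest yet): B = £12,939.00 − 3·£1,751.00 = £7,686.00.
Then at r₁ with £1,751.00/mo: n₂ = −ln(1 − r₁·B/P)/ln(1+r₁) ≈ 4.67 → 5 more payments.
Total paid = 7·£1,751.00 + £1,181.56 = £13,438.56; interest = £13,438.56 − £12,939.00 = £499.56.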